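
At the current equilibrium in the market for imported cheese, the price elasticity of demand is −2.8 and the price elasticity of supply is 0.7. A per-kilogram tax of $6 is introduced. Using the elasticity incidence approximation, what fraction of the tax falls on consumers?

Incidence ratio: consumers' share ≈ εs / (εs + |εd|) = 0.7 / (0.7 + 2.8) = 0.2.
Supply is the less elastic side, so consumers bear the smaller share.

Consumers' share ≈ 0.2.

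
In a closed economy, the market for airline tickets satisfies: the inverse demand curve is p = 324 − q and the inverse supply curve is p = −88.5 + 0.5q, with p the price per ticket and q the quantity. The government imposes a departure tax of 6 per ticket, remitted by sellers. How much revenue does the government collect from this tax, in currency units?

Inverting to q(p) form: qd = 324 − p; qs = 2p + 177.
Before the tax: set 324 − p = 2p + 177 → p* = 49, q* = 275.
With the tax collected from sellers, supply shifts: qs = 2(p − 6) + 177.
Solving gives q = 271 with consumers paying 53 and sellers receiving 47 (the 6 wedge).
Revenue = t · Q = 6 · 271 = 1626.

Tax revenue = 1626.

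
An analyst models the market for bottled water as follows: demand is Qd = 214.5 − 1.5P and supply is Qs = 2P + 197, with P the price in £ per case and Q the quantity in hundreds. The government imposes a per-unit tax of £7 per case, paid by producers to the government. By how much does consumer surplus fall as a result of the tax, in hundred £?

Consumer surplus falls by £816 hundred.

Without the tax, 214.5 − 1.5P = 2P + 197 gives 3.5P = 17.5, so P* = £5 and Q* = 207.
With the tax collected from producers, supply shifts: Qs = 2(P − 7) + 197.
Solving gives Q = 201 with buyers paying £9 and producers receiving £2 (the £7 wedge).
ΔCS is the trapezoid between Q = 201 and Q = 207 of height £4: ½ · (207 + 201) · 4 = £816.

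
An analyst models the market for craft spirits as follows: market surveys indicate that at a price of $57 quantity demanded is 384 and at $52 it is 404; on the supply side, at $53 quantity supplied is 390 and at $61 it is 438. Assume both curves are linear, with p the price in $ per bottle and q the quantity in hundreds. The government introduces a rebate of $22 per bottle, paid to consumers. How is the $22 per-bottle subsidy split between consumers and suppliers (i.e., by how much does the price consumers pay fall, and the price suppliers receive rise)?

Consumers gain $13.2 per bottle; suppliers gain $8.8 per bottle.

Demand slope: (404 − 384)/(52 − 57) = -4, so qd = 612 − 4p.
Supply slope: (438 − 390)/(61 − 53) = 6, so qs = 6p + 72.
Before the subsidy: set 612 − 4p = 6p + 72 → p* = $54, q* = 396.
With a per-unit subsidy paid to consumers, each effectively pays p − 22, so demand becomes qd = 612 − 4(p − 22).
Solving gives q = 448.8 with consumers paying $40.8 and suppliers receiving $62.8 (the $22 wedge).
Gain to consumers: $13.2; to suppliers: $8.8. (They sum to $22.)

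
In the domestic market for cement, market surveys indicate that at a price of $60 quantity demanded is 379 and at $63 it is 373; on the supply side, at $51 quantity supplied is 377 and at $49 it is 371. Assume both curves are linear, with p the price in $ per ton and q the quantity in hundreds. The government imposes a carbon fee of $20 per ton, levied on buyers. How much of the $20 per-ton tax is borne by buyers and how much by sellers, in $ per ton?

Demand slope: (373 − 379)/(63 − 60) = -2, so qd = 499 − 2p.
Supply slope: (371 − 377)/(49 − 51) = 3, so qs = 3p + 224.
Before the tax: set 499 − 2p = 3p + 224 → p* = $55, q* = 389.
With the tax collected from buyers, demand (in seller-price terms) shifts: qd = 499 − 2(p + 20).
New equilibrium: buyers pay $67, sellers receive $47, q = 365. (Wedge: pb − ps = 20.)
Burden on buyers: $12; on sellers: $8. (They sum to $20.)
The less price-elastic side of the market bears the larger share of a per-unit tax.

Buyers bear $12 per ton; sellers bear $8 per ton.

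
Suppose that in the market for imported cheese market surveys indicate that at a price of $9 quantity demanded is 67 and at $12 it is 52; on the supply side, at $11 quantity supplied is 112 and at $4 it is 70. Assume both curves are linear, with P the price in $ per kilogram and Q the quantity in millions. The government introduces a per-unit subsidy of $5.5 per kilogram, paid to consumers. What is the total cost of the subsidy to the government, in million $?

Government outlay = $533.5 million.

Demand slope: (52 − 67)/(12 − 9) = -5, so Qd = 112 − 5P.
Supply slope: (70 − 112)/(4 − 11) = 6, so Qs = 6P + 46.
Before the subsidy: set 112 − 5P = 6P + 46 → P* = $6, Q* = 82.
With a per-unit subsidy paid to consumers, each effectively pays P − 5.5, so demand becomes Qd = 112 − 5(P − 5.5).
New equilibrium: consumers pay $3, suppliers receive $8.5, Q = 97. (Wedge: Pb − Ps = −5.5.)
Outlay = t · Q = 5.5 · 97 = $533.5.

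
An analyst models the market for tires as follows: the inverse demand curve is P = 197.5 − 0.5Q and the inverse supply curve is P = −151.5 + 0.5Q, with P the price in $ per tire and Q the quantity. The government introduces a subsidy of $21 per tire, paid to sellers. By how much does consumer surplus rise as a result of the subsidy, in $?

Inverting to Q(P) form: Qd = 395 − 2P; Qs = 2P + 303.
Before the subsidy: set 395 − 2P = 2P + 303 → P* = $23, Q* = 349.
With a per-unit subsidy paid to sellers, each receives P + 21 per unit sold, so supply becomes Qs = 2(P + 21) + 303.
Solving gives Q = 370 with consumers paying $12.5 and sellers receiving $33.5 (the $21 wedge).
ΔCS is the trapezoid between Q = 370 and Q = 349 of height $10.5: ½ · (349 + 370) · 10.5 = $3774.75.

Consumer surplus rises by $3774.75.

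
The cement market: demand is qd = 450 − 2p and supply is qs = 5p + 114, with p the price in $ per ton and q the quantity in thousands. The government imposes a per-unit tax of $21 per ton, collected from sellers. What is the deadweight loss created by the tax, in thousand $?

Deadweight loss = $315 thousand.

Without the tax, 450 − 2p = 5p + 114 gives 7p = 336, so p* = $48 and q* = 354.
With the tax collected from sellers, supply shifts: qs = 5(p − 21) + 114.
Solving gives q = 324 with buyers paying $63 and sellers receiving $42 (the $21 wedge).
Quantity falls by |ΔQ| = |354 − 324| = 30.
DWL = ½ · t · |ΔQ| = ½ · 21 · 30 = $315.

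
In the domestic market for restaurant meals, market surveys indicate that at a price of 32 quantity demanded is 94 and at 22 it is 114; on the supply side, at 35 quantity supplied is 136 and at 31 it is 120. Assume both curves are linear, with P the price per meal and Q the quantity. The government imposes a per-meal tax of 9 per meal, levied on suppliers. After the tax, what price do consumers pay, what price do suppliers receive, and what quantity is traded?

Consumers pay 33; suppliers receive 24; quantity = 92.

Demand slope: (114 − 94)/(22 − 32) = -2, so Qd = 158 − 2P.
Supply slope: (120 − 136)/(31 − 35) = 4, so Qs = 4P − 4.
Without the tax, 158 − 2P = 4P − 4 gives 6P = 162, so P* = 27 and Q* = 104.
With the tax collected from suppliers, supply shifts: Qs = 4(P − 9) − 4.
New equilibrium: consumers pay 33, suppliers receive 24, Q = 92. (Wedge: Pb − Ps = 9.)
The less price-elastic side of the market bears the larger share of a per-unit tax.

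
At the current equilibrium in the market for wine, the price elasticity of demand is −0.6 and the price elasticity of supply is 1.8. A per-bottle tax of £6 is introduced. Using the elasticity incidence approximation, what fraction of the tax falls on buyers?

Incidence ratio: buyers' share ≈ εs / (εs + |εd|) = 1.8 / (1.8 + 0.6) = 0.75.
Supply is the more elastic side, so buyers bear the larger share.

Buyers' share ≈ 0.75.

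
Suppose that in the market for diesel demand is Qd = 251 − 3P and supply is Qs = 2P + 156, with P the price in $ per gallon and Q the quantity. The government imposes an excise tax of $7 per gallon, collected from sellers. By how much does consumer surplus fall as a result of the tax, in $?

Before the tax: set 251 − 3P = 2P + 156 → P* = $19, Q* = 194.
With the tax collected from sellers, supply shifts: Qs = 2(P − 7) + 156.
Solving gives Q = 185.6 with buyers paying $21.8 and sellers receiving $14.8 (the $7 wedge).
ΔCS is the trapezoid between Q = 185.6 and Q = 194 of height $2.8: ½ · (194 + 185.6) · 2.8 = $531.44.

Consumer surplus falls by $531.44.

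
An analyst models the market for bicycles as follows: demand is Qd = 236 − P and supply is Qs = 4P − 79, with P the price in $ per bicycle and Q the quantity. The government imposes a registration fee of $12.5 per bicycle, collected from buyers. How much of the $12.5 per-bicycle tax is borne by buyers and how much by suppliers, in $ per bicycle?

Buyers bear $10 per bicycle; suppliers bear $2.5 per bicycle.

Without the tax, 236 − P = 4P − 79 gives 5P = 315, so P* = $63 and Q* = 173.
With the tax collected from buyers, demand (in seller-price terms) shifts: Qd = 236 − (P + 12.5).
New equilibrium: buyers pay $73, suppliers receive $60.5, Q = 163. (Wedge: Pb − Ps = 12.5.)
Burden on buyers: $10; on suppliers: $2.5. (They sum to $12.5.)
The less price-elastic side of the market bears the larger share of a per-unit tax.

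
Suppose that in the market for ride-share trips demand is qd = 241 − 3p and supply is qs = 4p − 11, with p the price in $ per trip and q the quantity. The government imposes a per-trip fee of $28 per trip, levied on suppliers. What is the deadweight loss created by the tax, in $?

Deadweight loss = $672.

Without the tax, 241 − 3p = 4p − 11 gives 7p = 252, so p* = $36 and q* = 133.
With the tax collected from suppliers, supply shifts: qs = 4(p − 28) − 11.
Solving gives q = 85 with consumers paying $52 and suppliers receiving $24 (the $28 wedge).
Quantity falls by |ΔQ| = |133 − 85| = 48.
DWL = ½ · t · |ΔQ| = ½ · 28 · 48 = $672.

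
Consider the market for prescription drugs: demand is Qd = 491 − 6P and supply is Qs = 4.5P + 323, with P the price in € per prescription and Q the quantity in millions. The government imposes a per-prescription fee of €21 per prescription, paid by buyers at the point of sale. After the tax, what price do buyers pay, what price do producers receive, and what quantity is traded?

Buyers pay €25; producers receive €4; quantity = 341.

Without the tax, 491 − 6P = 4.5P + 323 gives 10.5P = 168, so P* = €16 and Q* = 395.
With the tax collected from buyers, demand (in seller-price terms) shifts: Qd = 491 − 6(P + 21).
New equilibrium: buyers pay €25, producers receive €4, Q = 341. (Wedge: Pb − Ps = 21.)
The less price-elastic side of the market bears the larger share of a per-unit tax.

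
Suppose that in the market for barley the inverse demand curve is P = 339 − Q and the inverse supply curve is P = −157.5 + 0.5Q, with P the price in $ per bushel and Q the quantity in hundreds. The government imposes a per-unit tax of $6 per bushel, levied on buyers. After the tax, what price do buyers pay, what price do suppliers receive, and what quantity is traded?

Buyers pay $12; suppliers receive $6; quantity = 327.

Rewrite in direct form: Qd = 339 − P and Qs = 2P + 315.
Before the tax: set 339 − P = 2P + 315 → P* = $8, Q* = 331.
With the tax collected from buyers, demand (in seller-price terms) shifts: Qd = 339 − (P + 6).
Solving gives Q = 327 with buyers paying $12 and suppliers receiving $6 (the $6 wedge).
The less price-elastic side of the market bears the larger share of a per-unit tax.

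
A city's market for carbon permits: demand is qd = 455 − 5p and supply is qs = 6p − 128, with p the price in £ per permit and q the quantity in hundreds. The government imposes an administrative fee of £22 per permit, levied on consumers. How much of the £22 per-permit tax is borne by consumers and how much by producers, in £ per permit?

Without the tax, 455 − 5p = 6p − 128 gives 11p = 583, so p* = £53 and q* = 190.
With the tax collected from consumers, demand (in seller-price terms) shifts: qd = 455 − 5(p + 22).
New equilibrium: consumers pay £65, producers receive £43, q = 130. (Wedge: pb − ps = 22.)
Burden on consumers: £12; on producers: £10. (They sum to £22.)
The less price-elastic side of the market bears the larger share of a per-unit tax.

Consumers bear £12 per permit; producers bear £10 per permit.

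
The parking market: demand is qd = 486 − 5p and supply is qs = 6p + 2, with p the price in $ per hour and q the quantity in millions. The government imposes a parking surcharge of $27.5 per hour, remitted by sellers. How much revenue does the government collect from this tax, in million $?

Tax revenue = $5252.5 million.

Before the tax: set 486 − 5p = 6p + 2 → p* = $44, q* = 266.
With the tax collected from sellers, supply shifts: qs = 6(p − 27.5) + 2.
New equilibrium: buyers pay $59, sellers receive $31.5, q = 191. (Wedge: pb − ps = 27.5.)
Revenue = t · Q = 27.5 · 191 = $5252.5.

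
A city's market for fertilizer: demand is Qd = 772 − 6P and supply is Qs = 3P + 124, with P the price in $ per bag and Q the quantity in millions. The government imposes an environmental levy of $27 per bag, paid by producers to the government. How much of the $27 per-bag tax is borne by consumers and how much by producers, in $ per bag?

Consumers bear $9 per bag; producers bear $18 per bag.

Before the tax: set 772 − 6P = 3P + 124 → P* = $72, Q* = 340.
With the tax collected from producers, supply shifts: Qs = 3(P − 27) + 124.
New equilibrium: consumers pay $81, producers receive $54, Q = 286. (Wedge: Pb − Ps = 27.)
Burden on consumers: $9; on producers: $18. (They sum to $27.)
The less price-elastic side of the market bears the larger share of a per-unit tax.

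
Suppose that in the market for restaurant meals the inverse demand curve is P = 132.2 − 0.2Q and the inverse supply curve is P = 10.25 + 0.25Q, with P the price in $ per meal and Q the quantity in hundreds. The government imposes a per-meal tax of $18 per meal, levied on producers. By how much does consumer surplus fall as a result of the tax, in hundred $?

Inverting to Q(P) form: Qd = 661 − 5P; Qs = 4P − 41.
Without the tax, 661 − 5P = 4P − 41 gives 9P = 702, so P* = $78 and Q* = 271.
With the tax collected from producers, supply shifts: Qs = 4(P − 18) − 41.
New equilibrium: buyers pay $86, producers receive $68, Q = 231. (Wedge: Pb − Ps = 18.)
ΔCS is the trapezoid between Q = 231 and Q = 271 of height $8: ½ · (271 + 231) · 8 = $2008.

Consumer surplus falls by $2008 hundred.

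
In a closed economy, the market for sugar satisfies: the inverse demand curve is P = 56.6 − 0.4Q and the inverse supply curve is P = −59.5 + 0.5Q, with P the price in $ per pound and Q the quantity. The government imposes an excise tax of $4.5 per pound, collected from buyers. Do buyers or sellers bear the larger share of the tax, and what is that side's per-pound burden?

Inverting to Q(P) form: Qd = 141.5 − 2.5P; Qs = 2P + 119.
Before the tax: set 141.5 − 2.5P = 2P + 119 → P* = $5, Q* = 129.
With the tax collected from buyers, demand (in seller-price terms) shifts: Qd = 141.5 − 2.5(P + 4.5).
Solving gives Q = 124 with buyers paying $7 and sellers receiving $2.5 (the $4.5 wedge).
Per-pound burden: buyers $2, sellers $2.5.
Sellers take the larger share because supply is less price-elastic here (demand slope 2.5 vs supply slope 2).

Sellers bear the larger share: $2.5 per pound.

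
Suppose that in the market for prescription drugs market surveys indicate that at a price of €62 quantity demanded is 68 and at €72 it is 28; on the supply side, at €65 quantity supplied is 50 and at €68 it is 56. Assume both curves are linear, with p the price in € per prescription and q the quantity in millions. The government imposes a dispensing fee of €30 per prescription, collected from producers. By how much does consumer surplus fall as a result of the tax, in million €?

Demand slope: (28 − 68)/(72 − 62) = -4, so qd = 316 − 4p.
Supply slope: (56 − 50)/(68 − 65) = 2, so qs = 2p − 80.
Before the tax: set 316 − 4p = 2p − 80 → p* = €66, q* = 52.
With the tax collected from producers, supply shifts: qs = 2(p − 30) − 80.
Solving gives q = 12 with buyers paying €76 and producers receiving €46 (the €30 wedge).
ΔCS is the trapezoid between Q = 12 and Q = 52 of height €10: ½ · (52 + 12) · 10 = €320.

Consumer surplus falls by €320 million.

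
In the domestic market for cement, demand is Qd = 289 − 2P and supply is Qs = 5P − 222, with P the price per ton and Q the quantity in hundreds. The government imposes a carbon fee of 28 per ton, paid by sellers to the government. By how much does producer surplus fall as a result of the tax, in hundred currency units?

Producer surplus falls by 984 hundred.

Before the tax: set 289 − 2P = 5P − 222 → P* = 73, Q* = 143.
With the tax collected from sellers, supply shifts: Qs = 5(P − 28) − 222.
New equilibrium: consumers pay 93, sellers receive 65, Q = 103. (Wedge: Pb − Ps = 28.)
ΔPS is the trapezoid between Q = 103 and Q = 143 of height 8: ½ · (143 + 103) · 8 = 984.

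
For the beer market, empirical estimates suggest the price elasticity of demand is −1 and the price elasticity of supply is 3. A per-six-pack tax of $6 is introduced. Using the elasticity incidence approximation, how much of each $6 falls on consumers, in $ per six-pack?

Incidence ratio: consumers' share ≈ εs / (εs + |εd|) = 3 / (3 + 1) = 0.75.
So consumers bear ≈ 0.75 × $6 = $4.5; sellers bear $1.5.

Consumers bear ≈ $4.5 per six-pack.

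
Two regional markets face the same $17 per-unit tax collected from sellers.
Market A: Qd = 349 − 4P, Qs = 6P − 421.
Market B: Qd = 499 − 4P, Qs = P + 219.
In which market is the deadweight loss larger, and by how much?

Market A: pre-tax P* = $77, Q* = 41; post-tax Q = 0.2; deadweight loss = $346.8.
Market B: pre-tax P* = $56, Q* = 275; post-tax Q = 261.4; deadweight loss = $115.6.
Difference: $346.8 vs $115.6 → market A is larger by $231.2.

Market A, by $231.2.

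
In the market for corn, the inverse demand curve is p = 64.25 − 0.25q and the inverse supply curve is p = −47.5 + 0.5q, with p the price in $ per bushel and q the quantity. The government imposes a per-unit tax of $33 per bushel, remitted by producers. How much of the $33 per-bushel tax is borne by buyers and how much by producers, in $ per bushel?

Rewrite in direct form: qd = 257 − 4p and qs = 2p + 95.
Without the tax, 257 − 4p = 2p + 95 gives 6p = 162, so p* = $27 and q* = 149.
With the tax collected from producers, supply shifts: qs = 2(p − 33) + 95.
Solving gives q = 105 with buyers paying $38 and producers receiving $5 (the $33 wedge).
Burden on buyers: $11; on producers: $22. (They sum to $33.)

Buyers bear $11 per bushel; producers bear $22 per bushel.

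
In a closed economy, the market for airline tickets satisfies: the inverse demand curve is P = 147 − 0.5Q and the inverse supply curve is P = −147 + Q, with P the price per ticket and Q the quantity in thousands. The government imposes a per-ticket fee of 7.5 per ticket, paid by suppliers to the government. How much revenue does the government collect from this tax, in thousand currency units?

Tax revenue = 1432.5 thousand.

Rewrite in direct form: Qd = 294 − 2P and Qs = P + 147.
Without the tax, 294 − 2P = P + 147 gives 3P = 147, so P* = 49 and Q* = 196.
With the tax collected from suppliers, supply shifts: Qs = (P − 7.5) + 147.
Solving gives Q = 191 with consumers paying 51.5 and suppliers receiving 44 (the 7.5 wedge).
Revenue = t · Q = 7.5 · 191 = 1432.5.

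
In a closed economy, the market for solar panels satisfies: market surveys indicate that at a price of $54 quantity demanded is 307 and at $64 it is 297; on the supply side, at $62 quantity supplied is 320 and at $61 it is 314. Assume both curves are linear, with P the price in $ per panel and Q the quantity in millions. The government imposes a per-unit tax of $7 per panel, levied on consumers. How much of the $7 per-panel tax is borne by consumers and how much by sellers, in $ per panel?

Consumers bear $6 per panel; sellers bear $1 per panel.

Demand slope: (297 − 307)/(64 − 54) = -1, so Qd = 361 − P.
Supply slope: (314 − 320)/(61 − 62) = 6, so Qs = 6P − 52.
Before the tax: set 361 − P = 6P − 52 → P* = $59, Q* = 302.
With the tax collected from consumers, demand (in seller-price terms) shifts: Qd = 361 − (P + 7).
New equilibrium: consumers pay $65, sellers receive $58, Q = 296. (Wedge: Pb − Ps = 7.)
Burden on consumers: $6; on sellers: $1. (They sum to $7.)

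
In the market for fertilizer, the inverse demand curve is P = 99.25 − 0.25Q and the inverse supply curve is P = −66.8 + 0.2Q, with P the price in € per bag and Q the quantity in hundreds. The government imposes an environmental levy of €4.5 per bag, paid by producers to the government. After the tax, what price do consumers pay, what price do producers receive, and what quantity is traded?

Rewrite in direct form: Qd = 397 − 4P and Qs = 5P + 334.
Before the tax: set 397 − 4P = 5P + 334 → P* = €7, Q* = 369.
With the tax collected from producers, supply shifts: Qs = 5(P − 4.5) + 334.
New equilibrium: consumers pay €9.5, producers receive €5, Q = 359. (Wedge: Pb − Ps = 4.5.)
The less price-elastic side of the market bears the larger share of a per-unit tax.

Consumers pay €9.5; producers receive €5; quantity = 359.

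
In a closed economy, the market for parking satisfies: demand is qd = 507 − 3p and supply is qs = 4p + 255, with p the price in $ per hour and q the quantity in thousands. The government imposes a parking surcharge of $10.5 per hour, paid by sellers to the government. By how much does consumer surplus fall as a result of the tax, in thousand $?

Without the tax, 507 − 3p = 4p + 255 gives 7p = 252, so p* = $36 and q* = 399.
With the tax collected from sellers, supply shifts: qs = 4(p − 10.5) + 255.
Solving gives q = 381 with buyers paying $42 and sellers receiving $31.5 (the $10.5 wedge).
ΔCS is the trapezoid between Q = 381 and Q = 399 of height $6: ½ · (399 + 381) · 6 = $2340.

Consumer surplus falls by $2340 thousand.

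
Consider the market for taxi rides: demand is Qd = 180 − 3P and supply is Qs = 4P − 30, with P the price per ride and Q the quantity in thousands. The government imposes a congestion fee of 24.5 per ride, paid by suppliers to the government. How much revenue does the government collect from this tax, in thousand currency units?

Tax revenue = 1176 thousand.

Without the tax, 180 − 3P = 4P − 30 gives 7P = 210, so P* = 30 and Q* = 90.
With the tax collected from suppliers, supply shifts: Qs = 4(P − 24.5) − 30.
New equilibrium: consumers pay 44, suppliers receive 19.5, Q = 48. (Wedge: Pb − Ps = 24.5.)
Revenue = t · Q = 24.5 · 48 = 1176.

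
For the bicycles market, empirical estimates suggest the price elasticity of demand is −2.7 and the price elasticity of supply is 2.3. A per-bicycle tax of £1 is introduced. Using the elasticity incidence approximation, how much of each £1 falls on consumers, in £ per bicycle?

Consumers bear ≈ £0.46 per bicycle.

Incidence ratio: consumers' share ≈ εs / (εs + |εd|) = 2.3 / (2.3 + 2.7) = 0.46.
So consumers bear ≈ 0.46 × £1 = £0.46; sellers bear £0.54.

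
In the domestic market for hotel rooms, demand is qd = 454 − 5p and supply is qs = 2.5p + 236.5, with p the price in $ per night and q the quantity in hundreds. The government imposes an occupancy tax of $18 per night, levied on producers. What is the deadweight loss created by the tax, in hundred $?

Without the tax, 454 − 5p = 2.5p + 236.5 gives 7.5p = 217.5, so p* = $29 and q* = 309.
With the tax collected from producers, supply shifts: qs = 2.5(p − 18) + 236.5.
Solving gives q = 279 with buyers paying $35 and producers receiving $17 (the $18 wedge).
Quantity falls by |ΔQ| = |309 − 279| = 30.
DWL = ½ · t · |ΔQ| = ½ · 18 · 30 = $270.

Deadweight loss = $270 hundred.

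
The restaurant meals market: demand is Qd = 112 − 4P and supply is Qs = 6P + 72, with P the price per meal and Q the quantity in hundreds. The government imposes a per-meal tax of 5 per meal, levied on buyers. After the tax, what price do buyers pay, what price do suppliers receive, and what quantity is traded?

Before the tax: set 112 − 4P = 6P + 72 → P* = 4, Q* = 96.
With the tax collected from buyers, demand (in seller-price terms) shifts: Qd = 112 − 4(P + 5).
New equilibrium: buyers pay 7, suppliers receive 2, Q = 84. (Wedge: Pb − Ps = 5.)

Buyers pay 7; suppliers receive 2; quantity = 84.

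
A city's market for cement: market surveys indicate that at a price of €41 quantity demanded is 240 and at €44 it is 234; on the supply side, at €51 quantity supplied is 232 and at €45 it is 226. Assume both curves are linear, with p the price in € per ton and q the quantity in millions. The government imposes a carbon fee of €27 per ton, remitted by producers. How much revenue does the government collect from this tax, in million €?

Tax revenue = €5670 million.

Demand slope: (234 − 240)/(44 − 41) = -2, so qd = 322 − 2p.
Supply slope: (226 − 232)/(45 − 51) = 1, so qs = p + 181.
Before the tax: set 322 − 2p = p + 181 → p* = €47, q* = 228.
With the tax collected from producers, supply shifts: qs = (p − 27) + 181.
New equilibrium: consumers pay €56, producers receive €29, q = 210. (Wedge: pb − ps = 27.)
Revenue = t · Q = 27 · 210 = €5670.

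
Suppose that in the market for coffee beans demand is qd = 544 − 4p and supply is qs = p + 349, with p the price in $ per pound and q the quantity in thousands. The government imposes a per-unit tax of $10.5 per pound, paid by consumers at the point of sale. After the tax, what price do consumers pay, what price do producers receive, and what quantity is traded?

Consumers pay $41.1; producers receive $30.6; quantity = 379.6.

Without the tax, 544 − 4p = p + 349 gives 5p = 195, so p* = $39 and q* = 388.
With the tax collected from consumers, demand (in seller-price terms) shifts: qd = 544 − 4(p + 10.5).
Solving gives q = 379.6 with consumers paying $41.1 and producers receiving $30.6 (the $10.5 wedge).
The less price-elastic side of the market bears the larger share of a per-unit tax.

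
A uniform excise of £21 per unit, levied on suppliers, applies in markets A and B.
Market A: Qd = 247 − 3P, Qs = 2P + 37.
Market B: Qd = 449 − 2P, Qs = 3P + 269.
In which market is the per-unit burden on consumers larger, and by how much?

Market B, by £4.2.

Market A: pre-tax P* = £42, Q* = 121; post-tax Q = 95.8; per-unit burden on consumers = £8.4.
Market B: pre-tax P* = £36, Q* = 377; post-tax Q = 351.8; per-unit burden on consumers = £12.6.
Difference: £8.4 vs £12.6 → market B is larger by £4.2.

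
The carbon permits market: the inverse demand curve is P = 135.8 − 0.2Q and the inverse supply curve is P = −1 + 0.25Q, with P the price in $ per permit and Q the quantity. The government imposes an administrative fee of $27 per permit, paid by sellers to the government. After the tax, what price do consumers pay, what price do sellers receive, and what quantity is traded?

Inverting to Q(P) form: Qd = 679 − 5P; Qs = 4P + 4.
Without the tax, 679 − 5P = 4P + 4 gives 9P = 675, so P* = $75 and Q* = 304.
With the tax collected from sellers, supply shifts: Qs = 4(P − 27) + 4.
Solving gives Q = 244 with consumers paying $87 and sellers receiving $60 (the $27 wedge).

Consumers pay $87; sellers receive $60; quantity = 244.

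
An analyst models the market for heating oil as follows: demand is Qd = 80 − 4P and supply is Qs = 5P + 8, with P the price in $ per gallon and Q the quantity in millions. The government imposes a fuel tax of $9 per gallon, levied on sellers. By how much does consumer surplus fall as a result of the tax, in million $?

Consumer surplus falls by $190 million.

Before the tax: set 80 − 4P = 5P + 8 → P* = $8, Q* = 48.
With the tax collected from sellers, supply shifts: Qs = 5(P − 9) + 8.
New equilibrium: buyers pay $13, sellers receive $4, Q = 28. (Wedge: Pb − Ps = 9.)
ΔCS is the trapezoid between Q = 28 and Q = 48 of height $5: ½ · (48 + 28) · 5 = $190.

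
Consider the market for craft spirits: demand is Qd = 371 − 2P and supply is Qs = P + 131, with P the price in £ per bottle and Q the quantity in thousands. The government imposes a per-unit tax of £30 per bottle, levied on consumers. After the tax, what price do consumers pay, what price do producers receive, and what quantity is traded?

Before the tax: set 371 − 2P = P + 131 → P* = £80, Q* = 211.
With the tax collected from consumers, demand (in seller-price terms) shifts: Qd = 371 − 2(P + 30).
Solving gives Q = 191 with consumers paying £90 and producers receiving £60 (the £30 wedge).
The less price-elastic side of the market bears the larger share of a per-unit tax.

Consumers pay £90; producers receive £60; quantity = 191.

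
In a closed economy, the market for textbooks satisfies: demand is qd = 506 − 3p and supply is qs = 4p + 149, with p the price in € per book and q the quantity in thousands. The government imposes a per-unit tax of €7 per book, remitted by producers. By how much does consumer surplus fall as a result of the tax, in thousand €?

Before the tax: set 506 − 3p = 4p + 149 → p* = €51, q* = 353.
With the tax collected from producers, supply shifts: qs = 4(p − 7) + 149.
Solving gives q = 341 with buyers paying €55 and producers receiving €48 (the €7 wedge).
ΔCS is the trapezoid between Q = 341 and Q = 353 of height €4: ½ · (353 + 341) · 4 = €1388.

Consumer surplus falls by €1388 thousand.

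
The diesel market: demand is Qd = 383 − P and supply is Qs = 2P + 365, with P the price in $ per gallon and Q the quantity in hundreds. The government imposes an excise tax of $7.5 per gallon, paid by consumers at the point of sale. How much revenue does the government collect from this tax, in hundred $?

Tax revenue = $2790 hundred.

Before the tax: set 383 − P = 2P + 365 → P* = $6, Q* = 377.
With the tax collected from consumers, demand (in seller-price terms) shifts: Qd = 383 − (P + 7.5).
New equilibrium: consumers pay $11, suppliers receive $3.5, Q = 372. (Wedge: Pb − Ps = 7.5.)
Revenue = t · Q = 7.5 · 372 = $2790.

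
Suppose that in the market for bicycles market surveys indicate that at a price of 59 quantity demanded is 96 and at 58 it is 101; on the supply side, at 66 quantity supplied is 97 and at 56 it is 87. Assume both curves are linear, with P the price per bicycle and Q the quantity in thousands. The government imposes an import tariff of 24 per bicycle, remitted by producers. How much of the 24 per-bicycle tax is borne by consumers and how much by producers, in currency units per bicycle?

Demand slope: (101 − 96)/(58 − 59) = -5, so Qd = 391 − 5P.
Supply slope: (87 − 97)/(56 − 66) = 1, so Qs = P + 31.
Before the tax: set 391 − 5P = P + 31 → P* = 60, Q* = 91.
With the tax collected from producers, supply shifts: Qs = (P − 24) + 31.
Solving gives Q = 71 with consumers paying 64 and producers receiving 40 (the 24 wedge).
Burden on consumers: 4; on producers: 20. (They sum to 24.)
The less price-elastic side of the market bears the larger share of a per-unit tax.

Consumers bear 4 per bicycle; producers bear 20 per bicycle.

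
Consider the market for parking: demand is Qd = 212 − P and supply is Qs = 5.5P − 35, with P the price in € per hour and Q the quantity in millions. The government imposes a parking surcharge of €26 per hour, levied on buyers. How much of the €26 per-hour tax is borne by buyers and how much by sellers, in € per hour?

Buyers bear €22 per hour; sellers bear €4 per hour.

Before the tax: set 212 − P = 5.5P − 35 → P* = €38, Q* = 174.
With the tax collected from buyers, demand (in seller-price terms) shifts: Qd = 212 − (P + 26).
New equilibrium: buyers pay €60, sellers receive €34, Q = 152. (Wedge: Pb − Ps = 26.)
Burden on buyers: €22; on sellers: €4. (They sum to €26.)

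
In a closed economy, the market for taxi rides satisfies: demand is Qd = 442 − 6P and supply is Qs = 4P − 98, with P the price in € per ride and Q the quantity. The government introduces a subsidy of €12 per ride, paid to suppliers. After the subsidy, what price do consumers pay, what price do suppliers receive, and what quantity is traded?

Without the subsidy, 442 − 6P = 4P − 98 gives 10P = 540, so P* = €54 and Q* = 118.
With a per-unit subsidy paid to suppliers, each receives P + 12 per unit sold, so supply becomes Qs = 4(P + 12) − 98.
Solving gives Q = 146.8 with consumers paying €49.2 and suppliers receiving €61.2 (the €12 wedge).

Consumers pay €49.2; suppliers receive €61.2; quantity = 146.8.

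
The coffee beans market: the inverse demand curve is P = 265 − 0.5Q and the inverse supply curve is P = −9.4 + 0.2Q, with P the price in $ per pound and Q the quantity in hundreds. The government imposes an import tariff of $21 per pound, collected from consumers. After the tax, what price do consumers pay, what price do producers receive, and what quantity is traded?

Rewrite in direct form: Qd = 530 − 2P and Qs = 5P + 47.
Without the tax, 530 − 2P = 5P + 47 gives 7P = 483, so P* = $69 and Q* = 392.
With the tax collected from consumers, demand (in seller-price terms) shifts: Qd = 530 − 2(P + 21).
Solving gives Q = 362 with consumers paying $84 and producers receiving $63 (the $21 wedge).
The less price-elastic side of the market bears the larger share of a per-unit tax.

Consumers pay $84; producers receive $63; quantity = 362.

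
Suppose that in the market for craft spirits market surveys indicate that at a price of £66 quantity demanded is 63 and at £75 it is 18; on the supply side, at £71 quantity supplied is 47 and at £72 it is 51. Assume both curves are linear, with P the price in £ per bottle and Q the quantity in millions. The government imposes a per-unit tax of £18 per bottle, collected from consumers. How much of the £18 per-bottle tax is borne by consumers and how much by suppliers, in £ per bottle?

Demand slope: (18 − 63)/(75 − 66) = -5, so Qd = 393 − 5P.
Supply slope: (51 − 47)/(72 − 71) = 4, so Qs = 4P − 237.
Before the tax: set 393 − 5P = 4P − 237 → P* = £70, Q* = 43.
With the tax collected from consumers, demand (in seller-price terms) shifts: Qd = 393 − 5(P + 18).
Solving gives Q = 3 with consumers paying £78 and suppliers receiving £60 (the £18 wedge).
Burden on consumers: £8; on suppliers: £10. (They sum to £18.)
The less price-elastic side of the market bears the larger share of a per-unit tax.

Consumers bear £8 per bottle; suppliers bear £10 per bottle.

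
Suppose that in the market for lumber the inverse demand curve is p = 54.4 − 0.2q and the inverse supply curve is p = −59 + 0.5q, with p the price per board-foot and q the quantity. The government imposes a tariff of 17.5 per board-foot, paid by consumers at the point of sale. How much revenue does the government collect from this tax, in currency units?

Tax revenue = 2397.5.

Inverting to q(p) form: qd = 272 − 5p; qs = 2p + 118.
Without the tax, 272 − 5p = 2p + 118 gives 7p = 154, so p* = 22 and q* = 162.
With the tax collected from consumers, demand (in seller-price terms) shifts: qd = 272 − 5(p + 17.5).
Solving gives q = 137 with consumers paying 27 and sellers receiving 9.5 (the 17.5 wedge).
Revenue = t · Q = 17.5 · 137 = 2397.5.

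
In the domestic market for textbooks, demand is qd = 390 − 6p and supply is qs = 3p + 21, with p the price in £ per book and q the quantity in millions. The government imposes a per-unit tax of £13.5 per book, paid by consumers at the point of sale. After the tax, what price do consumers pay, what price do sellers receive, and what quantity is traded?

Without the tax, 390 − 6p = 3p + 21 gives 9p = 369, so p* = £41 and q* = 144.
With the tax collected from consumers, demand (in seller-price terms) shifts: qd = 390 − 6(p + 13.5).
Solving gives q = 117 with consumers paying £45.5 and sellers receiving £32 (the £13.5 wedge).

Consumers pay £45.5; sellers receive £32; quantity = 117.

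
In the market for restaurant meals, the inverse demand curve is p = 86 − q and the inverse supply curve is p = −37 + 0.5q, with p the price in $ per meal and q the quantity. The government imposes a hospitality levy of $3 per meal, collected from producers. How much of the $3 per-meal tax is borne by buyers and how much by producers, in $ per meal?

Inverting to q(p) form: qd = 86 − p; qs = 2p + 74.
Before the tax: set 86 − p = 2p + 74 → p* = $4, q* = 82.
With the tax collected from producers, supply shifts: qs = 2(p − 3) + 74.
New equilibrium: buyers pay $6, producers receive $3, q = 80. (Wedge: pb − ps = 3.)
Burden on buyers: $2; on producers: $1. (They sum to $3.)
The less price-elastic side of the market bears the larger share of a per-unit tax.

Buyers bear $2 per meal; producers bear $1 per meal.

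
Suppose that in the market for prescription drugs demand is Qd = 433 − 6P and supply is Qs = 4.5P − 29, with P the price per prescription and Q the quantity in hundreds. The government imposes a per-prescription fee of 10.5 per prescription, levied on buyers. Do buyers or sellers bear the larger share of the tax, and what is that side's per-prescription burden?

Sellers bear the larger share: 6 per prescription.

Before the tax: set 433 − 6P = 4.5P − 29 → P* = 44, Q* = 169.
With the tax collected from buyers, demand (in seller-price terms) shifts: Qd = 433 − 6(P + 10.5).
New equilibrium: buyers pay 48.5, sellers receive 38, Q = 142. (Wedge: Pb − Ps = 10.5.)
Per-prescription burden: buyers 4.5, sellers 6.
Sellers take the larger share because supply is less price-elastic here (demand slope 6 vs supply slope 4.5).
The less price-elastic side of the market bears the larger share of a per-unit tax.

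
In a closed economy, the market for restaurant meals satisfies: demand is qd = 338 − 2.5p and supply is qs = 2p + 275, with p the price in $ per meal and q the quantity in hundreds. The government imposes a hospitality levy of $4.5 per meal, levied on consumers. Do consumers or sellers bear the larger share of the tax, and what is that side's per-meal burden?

Before the tax: set 338 − 2.5p = 2p + 275 → p* = $14, q* = 303.
With the tax collected from consumers, demand (in seller-price terms) shifts: qd = 338 − 2.5(p + 4.5).
New equilibrium: consumers pay $16, sellers receive $11.5, q = 298. (Wedge: pb − ps = 4.5.)
Per-meal burden: consumers $2, sellers $2.5.
Sellers take the larger share because supply is less price-elastic here (demand slope 2.5 vs supply slope 2).

Sellers bear the larger share: $2.5 per meal.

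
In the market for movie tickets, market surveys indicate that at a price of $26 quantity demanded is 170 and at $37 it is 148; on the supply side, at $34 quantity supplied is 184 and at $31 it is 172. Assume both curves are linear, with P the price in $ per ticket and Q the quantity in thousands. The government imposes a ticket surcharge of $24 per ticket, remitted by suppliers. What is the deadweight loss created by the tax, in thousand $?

Deadweight loss = $384 thousand.

Demand slope: (148 − 170)/(37 − 26) = -2, so Qd = 222 − 2P.
Supply slope: (172 − 184)/(31 − 34) = 4, so Qs = 4P + 48.
Without the tax, 222 − 2P = 4P + 48 gives 6P = 174, so P* = $29 and Q* = 164.
With the tax collected from suppliers, supply shifts: Qs = 4(P − 24) + 48.
Solving gives Q = 132 with consumers paying $45 and suppliers receiving $21 (the $24 wedge).
Quantity falls by |ΔQ| = |164 − 132| = 32.
DWL = ½ · t · |ΔQ| = ½ · 24 · 32 = $384.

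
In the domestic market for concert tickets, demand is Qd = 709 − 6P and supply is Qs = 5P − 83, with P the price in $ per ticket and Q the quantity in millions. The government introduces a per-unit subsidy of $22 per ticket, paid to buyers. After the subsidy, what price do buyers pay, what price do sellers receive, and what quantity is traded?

Buyers pay $62; sellers receive $84; quantity = 337.

Before the subsidy: set 709 − 6P = 5P − 83 → P* = $72, Q* = 277.
With a per-unit subsidy paid to buyers, each effectively pays P − 22, so demand becomes Qd = 709 − 6(P − 22).
Solving gives Q = 337 with buyers paying $62 and sellers receiving $84 (the $22 wedge).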